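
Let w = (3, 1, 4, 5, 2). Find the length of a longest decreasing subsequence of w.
2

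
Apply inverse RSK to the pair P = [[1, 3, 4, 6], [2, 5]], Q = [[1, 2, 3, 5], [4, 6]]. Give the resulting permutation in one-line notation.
Reverse the RSK construction: for i from n down to 1, find the cell of Q containing i, remove the entry at that cell from P, and reverse-bump it up through P; the value ejected from row 1 is w(i).

Step i=6: Q has 6 at row 2, column 2; remove 5 from row 2 of P and reverse-bump: 5 enters row 1 and ejects 4. So w(6) = 4. P is now [[1, 3, 5, 6], [2]].
Step i=5: Q has 5 at row 1, column 4; remove that cell from P, ejecting 6. So w(5) = 6. P is now [[1, 3, 5], [2]].
Step i=4: Q has 4 at row 2, column 1; remove 2 from row 2 of P and reverse-bump: 2 enters row 1 and ejects 1. So w(4) = 1. P is now [[2, 3, 5]].
Step i=3: Q has 3 at row 1, column 3; remove that cell from P, ejecting 5. So w(3) = 5. P is now [[2, 3]].
Step i=2: Q has 2 at row 1, column 2; remove that cell from P, ejecting 3. So w(2) = 3. P is now [[2]].
Step i=1: Q has 1 at row 1, column 1; remove that cell from P, ejecting 2. So w(1) = 2. P is now [].

So w = 2 3 5 1 6 4.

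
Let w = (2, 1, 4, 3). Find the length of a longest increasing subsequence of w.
2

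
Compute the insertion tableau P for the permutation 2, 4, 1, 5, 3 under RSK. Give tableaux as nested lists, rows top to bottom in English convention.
After inserting 2: P = [[2]].
After inserting 4: P = [[2, 4]].
After inserting 1: P = [[1, 4], [2]].
After inserting 5: P = [[1, 4, 5], [2]].
After inserting 3: P = [[1, 3, 5], [2, 4]].

So P = [[1, 3, 5], [2, 4]].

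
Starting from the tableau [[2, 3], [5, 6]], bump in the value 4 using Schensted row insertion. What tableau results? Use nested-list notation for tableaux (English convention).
4 is larger than every entry of row 1, so it is appended to row 1. The new tableau is [[2, 3, 4], [5, 6]].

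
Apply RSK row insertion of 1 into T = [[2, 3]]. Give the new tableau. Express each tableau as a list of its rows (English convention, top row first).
In row 1, 1 replaces 2 (the leftmost entry greater than 1); 2 is bumped to row 2. 2 starts a new row 2. The new tableau is [[1, 3], [2]].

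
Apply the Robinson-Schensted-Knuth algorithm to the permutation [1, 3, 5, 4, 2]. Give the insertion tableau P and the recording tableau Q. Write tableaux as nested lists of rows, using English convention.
Insert each entry of the permutation into P by Schensted row insertion, recording in Q the position of each new cell.

Insert 1: appended to row 1. P = [[1]].
Insert 3: appended to row 1. P = [[1, 3]].
Insert 5: appended to row 1. P = [[1, 3, 5]].
Insert 4: 4 bumps 5 from row 1; 5 starts row 2. P = [[1, 3, 4], [5]].
Insert 2: 2 bumps 3 from row 1; 3 bumps 5 from row 2; 5 starts row 3. P = [[1, 2, 4], [3], [5]].

So P = [[1, 2, 4], [3], [5]], Q = [[1, 2, 3], [4], [5]].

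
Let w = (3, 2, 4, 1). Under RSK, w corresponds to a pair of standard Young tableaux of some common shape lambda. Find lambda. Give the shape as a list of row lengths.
Row-insert each entry into an empty tableau.

After inserting 3: P = [[3]].
After inserting 2: P = [[2], [3]].
After inserting 4: P = [[2, 4], [3]].
After inserting 1: P = [[1, 4], [2], [3]].

The final insertion tableau P = [[1, 4], [2], [3]] has shape [2, 1, 1].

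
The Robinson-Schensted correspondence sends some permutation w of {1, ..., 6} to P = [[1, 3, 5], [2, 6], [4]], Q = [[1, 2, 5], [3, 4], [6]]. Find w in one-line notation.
Reverse the RSK construction: for i from n down to 1, find the cell of Q containing i, remove the entry at that cell from P, and reverse-bump it up through P; the value ejected from row 1 is w(i).

Step i=6: Q has 6 at row 3, column 1; remove 4 from row 3 of P and reverse-bump: 4 enters row 2 and ejects 2; 2 enters row 1 and ejects 1. So w(6) = 1. P is now [[2, 3, 5], [4, 6]].
Step i=5: Q has 5 at row 1, column 3; remove that cell from P, ejecting 5. So w(5) = 5. P is now [[2, 3], [4, 6]].
Step i=4: Q has 4 at row 2, column 2; remove 6 from row 2 of P and reverse-bump: 6 enters row 1 and ejects 3. So w(4) = 3. P is now [[2, 6], [4]].
Step i=3: Q has 3 at row 2, column 1; remove 4 from row 2 of P and reverse-bump: 4 enters row 1 and ejects 2. So w(3) = 2. P is now [[4, 6]].
Step i=2: Q has 2 at row 1, column 2; remove that cell from P, ejecting 6. So w(2) = 6. P is now [[4]].
Step i=1: Q has 1 at row 1, column 1; remove that cell from P, ejecting 4. So w(1) = 4. P is now [].

So w = 4 6 2 3 5 1.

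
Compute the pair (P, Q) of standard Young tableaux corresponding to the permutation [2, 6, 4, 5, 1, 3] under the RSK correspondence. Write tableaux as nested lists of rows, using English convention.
P = [[1, 3, 5], [2, 4], [6]], Q = [[1, 2, 4], [3, 6], [5]]

Insert each entry of the permutation into P by Schensted row insertion, recording in Q the position of each new cell.

Insert 2: appended to row 1. P = [[2]], Q = [[1]].
Insert 6: appended to row 1. P = [[2, 6]], Q = [[1, 2]].
Insert 4: 4 bumps 6 from row 1; 6 starts row 2. P = [[2, 4], [6]], Q = [[1, 2], [3]].
Insert 5: appended to row 1. P = [[2, 4, 5], [6]], Q = [[1, 2, 4], [3]].
Insert 1: 1 bumps 2 from row 1; 2 bumps 6 from row 2; 6 starts row 3. P = [[1, 4, 5], [2], [6]], Q = [[1, 2, 4], [3], [5]].
Insert 3: 3 bumps 4 from row 1; 4 appends to row 2. P = [[1, 3, 5], [2, 4], [6]], Q = [[1, 2, 4], [3, 6], [5]].

So P = [[1, 3, 5], [2, 4], [6]], Q = [[1, 2, 4], [3, 6], [5]].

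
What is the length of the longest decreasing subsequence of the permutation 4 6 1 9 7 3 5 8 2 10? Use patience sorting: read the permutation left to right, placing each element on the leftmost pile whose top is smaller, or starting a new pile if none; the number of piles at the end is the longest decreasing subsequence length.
4

4: new pile. tops = [4]
6: onto pile 1 (replacing 4). tops = [6]
1: new pile. tops = [6, 1]
9: onto pile 1 (replacing 6). tops = [9, 1]
7: onto pile 2 (replacing 1). tops = [9, 7]
3: new pile. tops = [9, 7, 3]
5: onto pile 3 (replacing 3). tops = [9, 7, 5]
8: onto pile 2 (replacing 7). tops = [9, 8, 5]
2: new pile. tops = [9, 8, 5, 2]
10: onto pile 1 (replacing 9). tops = [10, 8, 5, 2]

4 piles, so the longest decreasing subsequence has length 4.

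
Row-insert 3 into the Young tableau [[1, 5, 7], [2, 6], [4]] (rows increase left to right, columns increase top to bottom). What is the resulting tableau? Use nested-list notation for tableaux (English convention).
In row 1, 3 replaces 5 (the leftmost entry greater than 3); 5 is bumped to row 2. In row 2, 5 replaces 6 (the leftmost entry greater than 5); 6 is bumped to row 3. 6 is appended to row 3. The new tableau is [[1, 3, 7], [2, 5], [4, 6]].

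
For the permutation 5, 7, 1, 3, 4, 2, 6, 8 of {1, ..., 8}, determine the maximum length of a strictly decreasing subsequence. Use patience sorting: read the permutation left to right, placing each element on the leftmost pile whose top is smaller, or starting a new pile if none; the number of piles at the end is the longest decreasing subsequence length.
5: new pile. tops = [5]
7: onto pile 1 (replacing 5). tops = [7]
1: new pile. tops = [7, 1]
3: onto pile 2 (replacing 1). tops = [7, 3]
4: onto pile 2 (replacing 3). tops = [7, 4]
2: new pile. tops = [7, 4, 2]
6: onto pile 2 (replacing 4). tops = [7, 6, 2]
8: onto pile 1 (replacing 7). tops = [8, 6, 2]

3 piles, so the longest decreasing subsequence has length 3.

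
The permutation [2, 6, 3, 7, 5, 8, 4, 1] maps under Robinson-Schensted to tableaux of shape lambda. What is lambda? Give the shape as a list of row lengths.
[4, 2, 1, 1]

Row-insert each entry into an empty tableau.

After inserting 2: P = [[2]].
After inserting 6: P = [[2, 6]].
After inserting 3: P = [[2, 3], [6]].
After inserting 7: P = [[2, 3, 7], [6]].
After inserting 5: P = [[2, 3, 5], [6, 7]].
After inserting 8: P = [[2, 3, 5, 8], [6, 7]].
After inserting 4: P = [[2, 3, 4, 8], [5, 7], [6]].
After inserting 1: P = [[1, 3, 4, 8], [2, 7], [5], [6]].

The final insertion tableau P = [[1, 3, 4, 8], [2, 7], [5], [6]] has shape [4, 2, 1, 1].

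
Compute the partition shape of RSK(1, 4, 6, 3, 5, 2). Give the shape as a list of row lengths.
[3, 2, 1]

Row-insert each entry into an empty tableau.

After inserting 1: P = [[1]].
After inserting 4: P = [[1, 4]].
After inserting 6: P = [[1, 4, 6]].
After inserting 3: P = [[1, 3, 6], [4]].
After inserting 5: P = [[1, 3, 5], [4, 6]].
After inserting 2: P = [[1, 2, 5], [3, 6], [4]].

The final insertion tableau P = [[1, 2, 5], [3, 6], [4]] has shape [3, 2, 1].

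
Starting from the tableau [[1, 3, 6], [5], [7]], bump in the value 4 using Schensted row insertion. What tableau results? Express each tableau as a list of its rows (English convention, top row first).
In row 1, 4 replaces 6 (the leftmost entry greater than 4); 6 is bumped to row 2. 6 is appended to row 2. The new tableau is [[1, 3, 4], [5, 6], [7]].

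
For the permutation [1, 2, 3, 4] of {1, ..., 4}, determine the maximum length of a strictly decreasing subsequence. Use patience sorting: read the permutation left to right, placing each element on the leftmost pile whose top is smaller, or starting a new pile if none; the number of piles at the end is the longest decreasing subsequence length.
1: new pile. tops = [1]
2: onto pile 1 (replacing 1). tops = [2]
3: onto pile 1 (replacing 2). tops = [3]
4: onto pile 1 (replacing 3). tops = [4]

1 piles, so the longest decreasing subsequence has length 1.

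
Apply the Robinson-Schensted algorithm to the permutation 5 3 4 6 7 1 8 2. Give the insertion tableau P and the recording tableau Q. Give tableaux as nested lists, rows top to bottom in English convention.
Insert each entry of the permutation into P by Schensted row insertion, recording in Q the position of each new cell.

Insert 5: appended to row 1. P = [[5]].
Insert 3: 3 bumps 5 from row 1; 5 starts row 2. P = [[3], [5]].
Insert 4: appended to row 1. P = [[3, 4], [5]].
Insert 6: appended to row 1. P = [[3, 4, 6], [5]].
Insert 7: appended to row 1. P = [[3, 4, 6, 7], [5]].
Insert 1: 1 bumps 3 from row 1; 3 bumps 5 from row 2; 5 starts row 3. P = [[1, 4, 6, 7], [3], [5]].
Insert 8: appended to row 1. P = [[1, 4, 6, 7, 8], [3], [5]].
Insert 2: 2 bumps 4 from row 1; 4 appends to row 2. P = [[1, 2, 6, 7, 8], [3, 4], [5]].

So P = [[1, 2, 6, 7, 8], [3, 4], [5]], Q = [[1, 3, 4, 5, 7], [2, 8], [6]].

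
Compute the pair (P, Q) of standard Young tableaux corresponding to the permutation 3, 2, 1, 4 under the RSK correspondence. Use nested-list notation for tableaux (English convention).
P = [[1, 4], [2], [3]], Q = [[1, 4], [2], [3]]

Insert each entry of the permutation into P by Schensted row insertion, recording in Q the position of each new cell.

Insert 3: appended to row 1. P = [[3]].
Insert 2: 2 bumps 3 from row 1; 3 starts row 2. P = [[2], [3]].
Insert 1: 1 bumps 2 from row 1; 2 bumps 3 from row 2; 3 starts row 3. P = [[1], [2], [3]].
Insert 4: appended to row 1. P = [[1, 4], [2], [3]].

So P = [[1, 4], [2], [3]], Q = [[1, 4], [2], [3]].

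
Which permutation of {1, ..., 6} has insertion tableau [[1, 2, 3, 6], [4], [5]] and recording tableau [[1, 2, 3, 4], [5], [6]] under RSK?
1 2 5 6 4 3

Reverse the RSK construction: for i from n down to 1, find the cell of Q containing i, remove the entry at that cell from P, and reverse-bump it up through P; the value ejected from row 1 is w(i).

Step i=6: Q has 6 at row 3, column 1; remove 5 from row 3 of P and reverse-bump: 5 enters row 2 and ejects 4; 4 enters row 1 and ejects 3. So w(6) = 3. P is now [[1, 2, 4, 6], [5]].
Step i=5: Q has 5 at row 2, column 1; remove 5 from row 2 of P and reverse-bump: 5 enters row 1 and ejects 4. So w(5) = 4. P is now [[1, 2, 5, 6]].
Step i=4: Q has 4 at row 1, column 4; remove that cell from P, ejecting 6. So w(4) = 6. P is now [[1, 2, 5]].
Step i=3: Q has 3 at row 1, column 3; remove that cell from P, ejecting 5. So w(3) = 5. P is now [[1, 2]].
Step i=2: Q has 2 at row 1, column 2; remove that cell from P, ejecting 2. So w(2) = 2. P is now [[1]].
Step i=1: Q has 1 at row 1, column 1; remove that cell from P, ejecting 1. So w(1) = 1. P is now [].

So w = 1 2 5 6 4 3.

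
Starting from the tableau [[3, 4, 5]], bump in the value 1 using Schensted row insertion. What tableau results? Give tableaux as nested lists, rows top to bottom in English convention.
In row 1, 1 replaces 3 (the leftmost entry greater than 1); 3 is bumped to row 2. 3 starts a new row 2. The new tableau is [[1, 4, 5], [3]].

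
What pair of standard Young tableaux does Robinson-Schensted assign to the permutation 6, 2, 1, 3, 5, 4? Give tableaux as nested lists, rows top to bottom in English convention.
Insert each entry of the permutation into P by Schensted row insertion, recording in Q the position of each new cell.

Insert 6: appended to row 1. P = [[6]], Q = [[1]].
Insert 2: 2 bumps 6 from row 1; 6 starts row 2. P = [[2], [6]], Q = [[1], [2]].
Insert 1: 1 bumps 2 from row 1; 2 bumps 6 from row 2; 6 starts row 3. P = [[1], [2], [6]], Q = [[1], [2], [3]].
Insert 3: appended to row 1. P = [[1, 3], [2], [6]], Q = [[1, 4], [2], [3]].
Insert 5: appended to row 1. P = [[1, 3, 5], [2], [6]], Q = [[1, 4, 5], [2], [3]].
Insert 4: 4 bumps 5 from row 1; 5 appends to row 2. P = [[1, 3, 4], [2, 5], [6]], Q = [[1, 4, 5], [2, 6], [3]].

So P = [[1, 3, 4], [2, 5], [6]], Q = [[1, 4, 5], [2, 6], [3]].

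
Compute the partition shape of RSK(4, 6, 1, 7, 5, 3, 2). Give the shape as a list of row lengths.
Row-insert each entry into an empty tableau.

After inserting 4: P = [[4]].
After inserting 6: P = [[4, 6]].
After inserting 1: P = [[1, 6], [4]].
After inserting 7: P = [[1, 6, 7], [4]].
After inserting 5: P = [[1, 5, 7], [4, 6]].
After inserting 3: P = [[1, 3, 7], [4, 5], [6]].
After inserting 2: P = [[1, 2, 7], [3, 5], [4], [6]].

The final insertion tableau P = [[1, 2, 7], [3, 5], [4], [6]] has shape [3, 2, 1, 1].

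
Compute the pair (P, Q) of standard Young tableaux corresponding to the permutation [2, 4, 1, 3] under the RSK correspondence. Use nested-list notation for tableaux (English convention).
Insert each entry of the permutation into P by Schensted row insertion, recording in Q the position of each new cell.

Insert 2: appended to row 1. P = [[2]].
Insert 4: appended to row 1. P = [[2, 4]].
Insert 1: 1 bumps 2 from row 1; 2 starts row 2. P = [[1, 4], [2]].
Insert 3: 3 bumps 4 from row 1; 4 appends to row 2. P = [[1, 3], [2, 4]].

So P = [[1, 3], [2, 4]], Q = [[1, 2], [3, 4]].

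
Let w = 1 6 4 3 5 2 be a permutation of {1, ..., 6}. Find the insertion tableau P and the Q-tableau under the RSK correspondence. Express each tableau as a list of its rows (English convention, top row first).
P = [[1, 2, 5], [3], [4], [6]], Q = [[1, 2, 5], [3], [4], [6]]

Insert each entry of the permutation into P by Schensted row insertion, recording in Q the position of each new cell.

Insert 1: appended to row 1. P = [[1]].
Insert 6: appended to row 1. P = [[1, 6]].
Insert 4: 4 bumps 6 from row 1; 6 starts row 2. P = [[1, 4], [6]].
Insert 3: 3 bumps 4 from row 1; 4 bumps 6 from row 2; 6 starts row 3. P = [[1, 3], [4], [6]].
Insert 5: appended to row 1. P = [[1, 3, 5], [4], [6]].
Insert 2: 2 bumps 3 from row 1; 3 bumps 4 from row 2; 4 bumps 6 from row 3; 6 starts row 4. P = [[1, 2, 5], [3], [4], [6]].

So P = [[1, 2, 5], [3], [4], [6]], Q = [[1, 2, 5], [3], [4], [6]].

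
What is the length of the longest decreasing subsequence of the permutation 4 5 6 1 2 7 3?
2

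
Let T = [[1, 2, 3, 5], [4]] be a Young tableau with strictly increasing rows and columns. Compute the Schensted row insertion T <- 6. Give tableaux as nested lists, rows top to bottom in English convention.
6 is larger than every entry of row 1, so it is appended to row 1. The new tableau is [[1, 2, 3, 5, 6], [4]].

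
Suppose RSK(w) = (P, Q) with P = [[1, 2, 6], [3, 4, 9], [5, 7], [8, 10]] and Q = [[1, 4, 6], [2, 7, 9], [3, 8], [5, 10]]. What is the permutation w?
8 5 3 7 1 10 9 4 6 2

Reverse the RSK construction: for i from n down to 1, find the cell of Q containing i, remove the entry at that cell from P, and reverse-bump it up through P; the value ejected from row 1 is w(i).

Step i=10: Q has 10 at row 4, column 2; remove 10 from row 4 of P and reverse-bump: 10 enters row 3 and ejects 7; 7 enters row 2 and ejects 4; 4 enters row 1 and ejects 2. So w(10) = 2. P is now [[1, 4, 6], [3, 7, 9], [5, 10], [8]].
Step i=9: Q has 9 at row 2, column 3; remove 9 from row 2 of P and reverse-bump: 9 enters row 1 and ejects 6. So w(9) = 6. P is now [[1, 4, 9], [3, 7], [5, 10], [8]].
Step i=8: Q has 8 at row 3, column 2; remove 10 from row 3 of P and reverse-bump: 10 enters row 2 and ejects 7; 7 enters row 1 and ejects 4. So w(8) = 4. P is now [[1, 7, 9], [3, 10], [5], [8]].
Step i=7: Q has 7 at row 2, column 2; remove 10 from row 2 of P and reverse-bump: 10 enters row 1 and ejects 9. So w(7) = 9. P is now [[1, 7, 10], [3], [5], [8]].
Step i=6: Q has 6 at row 1, column 3; remove that cell from P, ejecting 10. So w(6) = 10. P is now [[1, 7], [3], [5], [8]].
Step i=5: Q has 5 at row 4, column 1; remove 8 from row 4 of P and reverse-bump: 8 enters row 3 and ejects 5; 5 enters row 2 and ejects 3; 3 enters row 1 and ejects 1. So w(5) = 1. P is now [[3, 7], [5], [8]].
Step i=4: Q has 4 at row 1, column 2; remove that cell from P, ejecting 7. So w(4) = 7. P is now [[3], [5], [8]].
Step i=3: Q has 3 at row 3, column 1; remove 8 from row 3 of P and reverse-bump: 8 enters row 2 and ejects 5; 5 enters row 1 and ejects 3. So w(3) = 3. P is now [[5], [8]].
Step i=2: Q has 2 at row 2, column 1; remove 8 from row 2 of P and reverse-bump: 8 enters row 1 and ejects 5. So w(2) = 5. P is now [[8]].
Step i=1: Q has 1 at row 1, column 1; remove that cell from P, ejecting 8. So w(1) = 8. P is now [].

So w = 8 5 3 7 1 10 9 4 6 2.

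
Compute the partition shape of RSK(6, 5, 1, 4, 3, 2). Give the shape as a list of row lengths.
[2, 1, 1, 1, 1]

Row-insert each entry into an empty tableau.

After inserting 6: P = [[6]].
After inserting 5: P = [[5], [6]].
After inserting 1: P = [[1], [5], [6]].
After inserting 4: P = [[1, 4], [5], [6]].
After inserting 3: P = [[1, 3], [4], [5], [6]].
After inserting 2: P = [[1, 2], [3], [4], [5], [6]].

The final insertion tableau P = [[1, 2], [3], [4], [5], [6]] has shape [2, 1, 1, 1, 1].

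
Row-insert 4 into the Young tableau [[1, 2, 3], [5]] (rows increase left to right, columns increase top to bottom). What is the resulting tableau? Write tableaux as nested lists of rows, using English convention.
[[1, 2, 3, 4], [5]]

4 is larger than every entry of row 1, so it is appended to row 1. The new tableau is [[1, 2, 3, 4], [5]].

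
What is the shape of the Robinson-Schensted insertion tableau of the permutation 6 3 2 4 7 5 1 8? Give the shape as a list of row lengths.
Row-insert each entry into an empty tableau.

After inserting 6: P = [[6]].
After inserting 3: P = [[3], [6]].
After inserting 2: P = [[2], [3], [6]].
After inserting 4: P = [[2, 4], [3], [6]].
After inserting 7: P = [[2, 4, 7], [3], [6]].
After inserting 5: P = [[2, 4, 5], [3, 7], [6]].
After inserting 1: P = [[1, 4, 5], [2, 7], [3], [6]].
After inserting 8: P = [[1, 4, 5, 8], [2, 7], [3], [6]].

The final insertion tableau P = [[1, 4, 5, 8], [2, 7], [3], [6]] has shape [4, 2, 1, 1].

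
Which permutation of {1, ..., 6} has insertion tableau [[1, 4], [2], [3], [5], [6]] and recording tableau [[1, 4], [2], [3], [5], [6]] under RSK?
6 5 3 4 2 1

Reverse the RSK construction: for i from n down to 1, find the cell of Q containing i, remove the entry at that cell from P, and reverse-bump it up through P; the value ejected from row 1 is w(i).

Step i=6: Q has 6 at row 5, column 1; remove 6 from row 5 of P and reverse-bump: 6 enters row 4 and ejects 5; 5 enters row 3 and ejects 3; 3 enters row 2 and ejects 2; 2 enters row 1 and ejects 1. So w(6) = 1. P is now [[2, 4], [3], [5], [6]].
Step i=5: Q has 5 at row 4, column 1; remove 6 from row 4 of P and reverse-bump: 6 enters row 3 and ejects 5; 5 enters row 2 and ejects 3; 3 enters row 1 and ejects 2. So w(5) = 2. P is now [[3, 4], [5], [6]].
Step i=4: Q has 4 at row 1, column 2; remove that cell from P, ejecting 4. So w(4) = 4. P is now [[3], [5], [6]].
Step i=3: Q has 3 at row 3, column 1; remove 6 from row 3 of P and reverse-bump: 6 enters row 2 and ejects 5; 5 enters row 1 and ejects 3. So w(3) = 3. P is now [[5], [6]].
Step i=2: Q has 2 at row 2, column 1; remove 6 from row 2 of P and reverse-bump: 6 enters row 1 and ejects 5. So w(2) = 5. P is now [[6]].
Step i=1: Q has 1 at row 1, column 1; remove that cell from P, ejecting 6. So w(1) = 6. P is now [].

So w = 6 5 3 4 2 1.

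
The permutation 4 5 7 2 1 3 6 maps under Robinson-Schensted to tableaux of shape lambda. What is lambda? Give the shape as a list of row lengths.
Row-insert each entry into an empty tableau.

After inserting 4: P = [[4]].
After inserting 5: P = [[4, 5]].
After inserting 7: P = [[4, 5, 7]].
After inserting 2: P = [[2, 5, 7], [4]].
After inserting 1: P = [[1, 5, 7], [2], [4]].
After inserting 3: P = [[1, 3, 7], [2, 5], [4]].
After inserting 6: P = [[1, 3, 6], [2, 5, 7], [4]].

The final insertion tableau P = [[1, 3, 6], [2, 5, 7], [4]] has shape [3, 3, 1].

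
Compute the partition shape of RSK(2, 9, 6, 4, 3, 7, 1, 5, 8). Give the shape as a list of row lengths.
Row-insert each entry into an empty tableau.

After inserting 2: P = [[2]].
After inserting 9: P = [[2, 9]].
After inserting 6: P = [[2, 6], [9]].
After inserting 4: P = [[2, 4], [6], [9]].
After inserting 3: P = [[2, 3], [4], [6], [9]].
After inserting 7: P = [[2, 3, 7], [4], [6], [9]].
After inserting 1: P = [[1, 3, 7], [2], [4], [6], [9]].
After inserting 5: P = [[1, 3, 5], [2, 7], [4], [6], [9]].
After inserting 8: P = [[1, 3, 5, 8], [2, 7], [4], [6], [9]].

The final insertion tableau P = [[1, 3, 5, 8], [2, 7], [4], [6], [9]] has shape [4, 2, 1, 1, 1].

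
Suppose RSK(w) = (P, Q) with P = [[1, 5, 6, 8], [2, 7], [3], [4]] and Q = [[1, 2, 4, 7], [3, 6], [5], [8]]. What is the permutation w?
Reverse the RSK construction: for i from n down to 1, find the cell of Q containing i, remove the entry at that cell from P, and reverse-bump it up through P; the value ejected from row 1 is w(i).

Step i=8: Q has 8 at row 4, column 1; remove 4 from row 4 of P and reverse-bump: 4 enters row 3 and ejects 3; 3 enters row 2 and ejects 2; 2 enters row 1 and ejects 1. So w(8) = 1. P is now [[2, 5, 6, 8], [3, 7], [4]].
Step i=7: Q has 7 at row 1, column 4; remove that cell from P, ejecting 8. So w(7) = 8. P is now [[2, 5, 6], [3, 7], [4]].
Step i=6: Q has 6 at row 2, column 2; remove 7 from row 2 of P and reverse-bump: 7 enters row 1 and ejects 6. So w(6) = 6. P is now [[2, 5, 7], [3], [4]].
Step i=5: Q has 5 at row 3, column 1; remove 4 from row 3 of P and reverse-bump: 4 enters row 2 and ejects 3; 3 enters row 1 and ejects 2. So w(5) = 2. P is now [[3, 5, 7], [4]].
Step i=4: Q has 4 at row 1, column 3; remove that cell from P, ejecting 7. So w(4) = 7. P is now [[3, 5], [4]].
Step i=3: Q has 3 at row 2, column 1; remove 4 from row 2 of P and reverse-bump: 4 enters row 1 and ejects 3. So w(3) = 3. P is now [[4, 5]].
Step i=2: Q has 2 at row 1, column 2; remove that cell from P, ejecting 5. So w(2) = 5. P is now [[4]].
Step i=1: Q has 1 at row 1, column 1; remove that cell from P, ejecting 4. So w(1) = 4. P is now [].

So w = 4 5 3 7 2 6 8 1.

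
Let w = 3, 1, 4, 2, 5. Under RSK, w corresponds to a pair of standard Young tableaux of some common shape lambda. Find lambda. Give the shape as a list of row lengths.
[3, 2]

Row-insert each entry into an empty tableau.

After inserting 3: P = [[3]].
After inserting 1: P = [[1], [3]].
After inserting 4: P = [[1, 4], [3]].
After inserting 2: P = [[1, 2], [3, 4]].
After inserting 5: P = [[1, 2, 5], [3, 4]].

The final insertion tableau P = [[1, 2, 5], [3, 4]] has shape [3, 2].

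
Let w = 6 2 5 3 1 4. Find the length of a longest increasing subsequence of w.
3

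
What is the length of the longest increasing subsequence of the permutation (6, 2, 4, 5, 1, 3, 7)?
4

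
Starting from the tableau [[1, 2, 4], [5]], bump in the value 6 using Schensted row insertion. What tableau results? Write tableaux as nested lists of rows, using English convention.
6 is larger than every entry of row 1, so it is appended to row 1. The new tableau is [[1, 2, 4, 6], [5]].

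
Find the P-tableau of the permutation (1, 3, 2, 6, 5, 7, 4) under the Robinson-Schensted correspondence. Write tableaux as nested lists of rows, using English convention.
Insert 1: appended to row 1. P = [[1]].
Insert 3: appended to row 1. P = [[1, 3]].
Insert 2: 2 bumps 3 from row 1; 3 starts row 2. P = [[1, 2], [3]].
Insert 6: appended to row 1. P = [[1, 2, 6], [3]].
Insert 5: 5 bumps 6 from row 1; 6 appends to row 2. P = [[1, 2, 5], [3, 6]].
Insert 7: appended to row 1. P = [[1, 2, 5, 7], [3, 6]].
Insert 4: 4 bumps 5 from row 1; 5 bumps 6 from row 2; 6 starts row 3. P = [[1, 2, 4, 7], [3, 5], [6]].

So P = [[1, 2, 4, 7], [3, 5], [6]].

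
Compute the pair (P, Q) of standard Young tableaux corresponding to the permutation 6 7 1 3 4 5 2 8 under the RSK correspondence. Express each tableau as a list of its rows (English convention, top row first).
Insert each entry of the permutation into P by Schensted row insertion, recording in Q the position of each new cell.

After inserting 6: P = [[6]].
After inserting 7: P = [[6, 7]].
After inserting 1: P = [[1, 7], [6]].
After inserting 3: P = [[1, 3], [6, 7]].
After inserting 4: P = [[1, 3, 4], [6, 7]].
After inserting 5: P = [[1, 3, 4, 5], [6, 7]].
After inserting 2: P = [[1, 2, 4, 5], [3, 7], [6]].
After inserting 8: P = [[1, 2, 4, 5, 8], [3, 7], [6]].

So P = [[1, 2, 4, 5, 8], [3, 7], [6]], Q = [[1, 2, 5, 6, 8], [3, 4], [7]].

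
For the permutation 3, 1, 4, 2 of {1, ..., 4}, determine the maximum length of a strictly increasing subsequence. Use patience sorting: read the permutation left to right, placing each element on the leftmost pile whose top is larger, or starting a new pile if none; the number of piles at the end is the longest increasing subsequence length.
2

3: new pile. tops = [3]
1: onto pile 1 (replacing 3). tops = [1]
4: new pile. tops = [1, 4]
2: onto pile 2 (replacing 4). tops = [1, 2]

2 piles, so the longest increasing subsequence has length 2.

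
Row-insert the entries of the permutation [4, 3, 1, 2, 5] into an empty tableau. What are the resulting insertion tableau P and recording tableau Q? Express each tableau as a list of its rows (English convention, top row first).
P = [[1, 2, 5], [3], [4]], Q = [[1, 4, 5], [2], [3]]

Insert each entry of the permutation into P by Schensted row insertion, recording in Q the position of each new cell.

Insert 4: appended to row 1. P = [[4]], Q = [[1]].
Insert 3: 3 bumps 4 from row 1; 4 starts row 2. P = [[3], [4]], Q = [[1], [2]].
Insert 1: 1 bumps 3 from row 1; 3 bumps 4 from row 2; 4 starts row 3. P = [[1], [3], [4]], Q = [[1], [2], [3]].
Insert 2: appended to row 1. P = [[1, 2], [3], [4]], Q = [[1, 4], [2], [3]].
Insert 5: appended to row 1. P = [[1, 2, 5], [3], [4]], Q = [[1, 4, 5], [2], [3]].

So P = [[1, 2, 5], [3], [4]], Q = [[1, 4, 5], [2], [3]].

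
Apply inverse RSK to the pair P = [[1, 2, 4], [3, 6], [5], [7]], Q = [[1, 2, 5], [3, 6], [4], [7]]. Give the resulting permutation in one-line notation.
Reverse the RSK construction: for i from n down to 1, find the cell of Q containing i, remove the entry at that cell from P, and reverse-bump it up through P; the value ejected from row 1 is w(i).

Step i=7: Q has 7 at row 4, column 1; remove 7 from row 4 of P and reverse-bump: 7 enters row 3 and ejects 5; 5 enters row 2 and ejects 3; 3 enters row 1 and ejects 2. So w(7) = 2. P is now [[1, 3, 4], [5, 6], [7]].
Step i=6: Q has 6 at row 2, column 2; remove 6 from row 2 of P and reverse-bump: 6 enters row 1 and ejects 4. So w(6) = 4. P is now [[1, 3, 6], [5], [7]].
Step i=5: Q has 5 at row 1, column 3; remove that cell from P, ejecting 6. So w(5) = 6. P is now [[1, 3], [5], [7]].
Step i=4: Q has 4 at row 3, column 1; remove 7 from row 3 of P and reverse-bump: 7 enters row 2 and ejects 5; 5 enters row 1 and ejects 3. So w(4) = 3. P is now [[1, 5], [7]].
Step i=3: Q has 3 at row 2, column 1; remove 7 from row 2 of P and reverse-bump: 7 enters row 1 and ejects 5. So w(3) = 5. P is now [[1, 7]].
Step i=2: Q has 2 at row 1, column 2; remove that cell from P, ejecting 7. So w(2) = 7. P is now [[1]].
Step i=1: Q has 1 at row 1, column 1; remove that cell from P, ejecting 1. So w(1) = 1. P is now [].

So w = 1 7 5 3 6 4 2.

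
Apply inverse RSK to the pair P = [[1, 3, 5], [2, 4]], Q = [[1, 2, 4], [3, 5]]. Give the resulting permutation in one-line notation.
2 4 1 5 3

Reverse the RSK construction: for i from n down to 1, find the cell of Q containing i, remove the entry at that cell from P, and reverse-bump it up through P; the value ejected from row 1 is w(i).

Step i=5: Q has 5 at row 2, column 2; remove 4 from row 2 of P and reverse-bump: 4 enters row 1 and ejects 3. So w(5) = 3. P is now [[1, 4, 5], [2]].
Step i=4: Q has 4 at row 1, column 3; remove that cell from P, ejecting 5. So w(4) = 5. P is now [[1, 4], [2]].
Step i=3: Q has 3 at row 2, column 1; remove 2 from row 2 of P and reverse-bump: 2 enters row 1 and ejects 1. So w(3) = 1. P is now [[2, 4]].
Step i=2: Q has 2 at row 1, column 2; remove that cell from P, ejecting 4. So w(2) = 4. P is now [[2]].
Step i=1: Q has 1 at row 1, column 1; remove that cell from P, ejecting 2. So w(1) = 2. P is now [].

So w = 2 4 1 5 3.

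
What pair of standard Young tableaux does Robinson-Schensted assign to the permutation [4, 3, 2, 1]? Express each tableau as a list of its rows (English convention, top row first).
Insert each entry of the permutation into P by Schensted row insertion, recording in Q the position of each new cell.

Insert 4: appended to row 1. P = [[4]], Q = [[1]].
Insert 3: 3 bumps 4 from row 1; 4 starts row 2. P = [[3], [4]], Q = [[1], [2]].
Insert 2: 2 bumps 3 from row 1; 3 bumps 4 from row 2; 4 starts row 3. P = [[2], [3], [4]], Q = [[1], [2], [3]].
Insert 1: 1 bumps 2 from row 1; 2 bumps 3 from row 2; 3 bumps 4 from row 3; 4 starts row 4. P = [[1], [2], [3], [4]], Q = [[1], [2], [3], [4]].

So P = [[1], [2], [3], [4]], Q = [[1], [2], [3], [4]].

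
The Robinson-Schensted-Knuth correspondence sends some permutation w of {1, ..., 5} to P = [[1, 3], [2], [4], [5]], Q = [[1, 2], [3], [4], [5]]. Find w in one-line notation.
2 5 4 3 1

Reverse the RSK construction: for i from n down to 1, find the cell of Q containing i, remove the entry at that cell from P, and reverse-bump it up through P; the value ejected from row 1 is w(i).

Step i=5: Q has 5 at row 4, column 1; remove 5 from row 4 of P and reverse-bump: 5 enters row 3 and ejects 4; 4 enters row 2 and ejects 2; 2 enters row 1 and ejects 1. So w(5) = 1. P is now [[2, 3], [4], [5]].
Step i=4: Q has 4 at row 3, column 1; remove 5 from row 3 of P and reverse-bump: 5 enters row 2 and ejects 4; 4 enters row 1 and ejects 3. So w(4) = 3. P is now [[2, 4], [5]].
Step i=3: Q has 3 at row 2, column 1; remove 5 from row 2 of P and reverse-bump: 5 enters row 1 and ejects 4. So w(3) = 4. P is now [[2, 5]].
Step i=2: Q has 2 at row 1, column 2; remove that cell from P, ejecting 5. So w(2) = 5. P is now [[2]].
Step i=1: Q has 1 at row 1, column 1; remove that cell from P, ejecting 2. So w(1) = 2. P is now [].

So w = 2 5 4 3 1.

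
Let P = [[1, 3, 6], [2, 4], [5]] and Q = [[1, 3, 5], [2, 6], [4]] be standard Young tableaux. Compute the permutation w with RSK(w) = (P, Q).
Reverse RSK: for i = n, n-1, ..., 1, locate i in Q, remove the corresponding corner cell from P, and reverse-bump its entry up through P; the value ejected from row 1 is w(i).

So w = 5 2 4 1 6 3.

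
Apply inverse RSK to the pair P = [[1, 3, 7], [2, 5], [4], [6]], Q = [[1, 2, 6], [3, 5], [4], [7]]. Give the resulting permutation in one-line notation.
Reverse RSK: for i = n, n-1, ..., 1, locate i in Q, remove the corresponding corner cell from P, and reverse-bump its entry up through P; the value ejected from row 1 is w(i).

So w = 4 6 5 2 3 7 1.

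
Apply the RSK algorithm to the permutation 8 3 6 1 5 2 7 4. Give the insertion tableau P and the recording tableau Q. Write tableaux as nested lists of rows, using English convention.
Insert each entry of the permutation into P by Schensted row insertion, recording in Q the position of each new cell.

Insert 8: appended to row 1. P = [[8]].
Insert 3: 3 bumps 8 from row 1; 8 starts row 2. P = [[3], [8]].
Insert 6: appended to row 1. P = [[3, 6], [8]].
Insert 1: 1 bumps 3 from row 1; 3 bumps 8 from row 2; 8 starts row 3. P = [[1, 6], [3], [8]].
Insert 5: 5 bumps 6 from row 1; 6 appends to row 2. P = [[1, 5], [3, 6], [8]].
Insert 2: 2 bumps 5 from row 1; 5 bumps 6 from row 2; 6 bumps 8 from row 3; 8 starts row 4. P = [[1, 2], [3, 5], [6], [8]].
Insert 7: appended to row 1. P = [[1, 2, 7], [3, 5], [6], [8]].
Insert 4: 4 bumps 7 from row 1; 7 appends to row 2. P = [[1, 2, 4], [3, 5, 7], [6], [8]].

So P = [[1, 2, 4], [3, 5, 7], [6], [8]], Q = [[1, 3, 7], [2, 5, 8], [4], [6]].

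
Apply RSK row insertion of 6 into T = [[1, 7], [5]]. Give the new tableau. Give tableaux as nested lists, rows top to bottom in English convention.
In row 1, 6 replaces 7 (the leftmost entry greater than 6); 7 is bumped to row 2. 7 is appended to row 2. The new tableau is [[1, 6], [5, 7]].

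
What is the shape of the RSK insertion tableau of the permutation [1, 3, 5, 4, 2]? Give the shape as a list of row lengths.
[3, 1, 1]

Row-insert each entry into an empty tableau.

After inserting 1: P = [[1]].
After inserting 3: P = [[1, 3]].
After inserting 5: P = [[1, 3, 5]].
After inserting 4: P = [[1, 3, 4], [5]].
After inserting 2: P = [[1, 2, 4], [3], [5]].

The final insertion tableau P = [[1, 2, 4], [3], [5]] has shape [3, 1, 1].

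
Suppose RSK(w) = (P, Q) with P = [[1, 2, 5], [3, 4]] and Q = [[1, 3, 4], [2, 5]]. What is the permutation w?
3 1 4 5 2

Reverse the RSK construction: for i from n down to 1, find the cell of Q containing i, remove the entry at that cell from P, and reverse-bump it up through P; the value ejected from row 1 is w(i).

Step i=5: Q has 5 at row 2, column 2; remove 4 from row 2 of P and reverse-bump: 4 enters row 1 and ejects 2. So w(5) = 2. P is now [[1, 4, 5], [3]].
Step i=4: Q has 4 at row 1, column 3; remove that cell from P, ejecting 5. So w(4) = 5. P is now [[1, 4], [3]].
Step i=3: Q has 3 at row 1, column 2; remove that cell from P, ejecting 4. So w(3) = 4. P is now [[1], [3]].
Step i=2: Q has 2 at row 2, column 1; remove 3 from row 2 of P and reverse-bump: 3 enters row 1 and ejects 1. So w(2) = 1. P is now [[3]].
Step i=1: Q has 1 at row 1, column 1; remove that cell from P, ejecting 3. So w(1) = 3. P is now [].

So w = 3 1 4 5 2.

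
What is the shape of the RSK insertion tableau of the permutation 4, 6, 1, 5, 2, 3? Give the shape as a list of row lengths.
[3, 2, 1]

Row-insert each entry into an empty tableau.

After inserting 4: P = [[4]].
After inserting 6: P = [[4, 6]].
After inserting 1: P = [[1, 6], [4]].
After inserting 5: P = [[1, 5], [4, 6]].
After inserting 2: P = [[1, 2], [4, 5], [6]].
After inserting 3: P = [[1, 2, 3], [4, 5], [6]].

The final insertion tableau P = [[1, 2, 3], [4, 5], [6]] has shape [3, 2, 1].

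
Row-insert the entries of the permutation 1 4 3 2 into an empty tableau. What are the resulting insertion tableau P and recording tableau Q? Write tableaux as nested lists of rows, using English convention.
Insert each entry of the permutation into P by Schensted row insertion, recording in Q the position of each new cell.

Insert 1: appended to row 1. P = [[1]].
Insert 4: appended to row 1. P = [[1, 4]].
Insert 3: 3 bumps 4 from row 1; 4 starts row 2. P = [[1, 3], [4]].
Insert 2: 2 bumps 3 from row 1; 3 bumps 4 from row 2; 4 starts row 3. P = [[1, 2], [3], [4]].

So P = [[1, 2], [3], [4]], Q = [[1, 2], [3], [4]].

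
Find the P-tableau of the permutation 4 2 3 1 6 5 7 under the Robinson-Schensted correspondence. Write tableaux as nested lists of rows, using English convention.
Insert 4: appended to row 1. P = [[4]].
Insert 2: 2 bumps 4 from row 1; 4 starts row 2. P = [[2], [4]].
Insert 3: appended to row 1. P = [[2, 3], [4]].
Insert 1: 1 bumps 2 from row 1; 2 bumps 4 from row 2; 4 starts row 3. P = [[1, 3], [2], [4]].
Insert 6: appended to row 1. P = [[1, 3, 6], [2], [4]].
Insert 5: 5 bumps 6 from row 1; 6 appends to row 2. P = [[1, 3, 5], [2, 6], [4]].
Insert 7: appended to row 1. P = [[1, 3, 5, 7], [2, 6], [4]].

So P = [[1, 3, 5, 7], [2, 6], [4]].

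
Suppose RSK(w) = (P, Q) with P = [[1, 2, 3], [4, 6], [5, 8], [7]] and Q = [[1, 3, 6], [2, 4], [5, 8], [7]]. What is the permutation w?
Reverse the RSK construction: for i from n down to 1, find the cell of Q containing i, remove the entry at that cell from P, and reverse-bump it up through P; the value ejected from row 1 is w(i).

Step i=8: Q has 8 at row 3, column 2; remove 8 from row 3 of P and reverse-bump: 8 enters row 2 and ejects 6; 6 enters row 1 and ejects 3. So w(8) = 3. P is now [[1, 2, 6], [4, 8], [5], [7]].
Step i=7: Q has 7 at row 4, column 1; remove 7 from row 4 of P and reverse-bump: 7 enters row 3 and ejects 5; 5 enters row 2 and ejects 4; 4 enters row 1 and ejects 2. So w(7) = 2. P is now [[1, 4, 6], [5, 8], [7]].
Step i=6: Q has 6 at row 1, column 3; remove that cell from P, ejecting 6. So w(6) = 6. P is now [[1, 4], [5, 8], [7]].
Step i=5: Q has 5 at row 3, column 1; remove 7 from row 3 of P and reverse-bump: 7 enters row 2 and ejects 5; 5 enters row 1 and ejects 4. So w(5) = 4. P is now [[1, 5], [7, 8]].
Step i=4: Q has 4 at row 2, column 2; remove 8 from row 2 of P and reverse-bump: 8 enters row 1 and ejects 5. So w(4) = 5. P is now [[1, 8], [7]].
Step i=3: Q has 3 at row 1, column 2; remove that cell from P, ejecting 8. So w(3) = 8. P is now [[1], [7]].
Step i=2: Q has 2 at row 2, column 1; remove 7 from row 2 of P and reverse-bump: 7 enters row 1 and ejects 1. So w(2) = 1. P is now [[7]].
Step i=1: Q has 1 at row 1, column 1; remove that cell from P, ejecting 7. So w(1) = 7. P is now [].

So w = 7 1 8 5 4 6 2 3.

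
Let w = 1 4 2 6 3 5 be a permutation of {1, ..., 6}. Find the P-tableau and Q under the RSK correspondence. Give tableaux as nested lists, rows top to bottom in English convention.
Insert each entry of the permutation into P by Schensted row insertion, recording in Q the position of each new cell.

Insert 1: appended to row 1. P = [[1]].
Insert 4: appended to row 1. P = [[1, 4]].
Insert 2: 2 bumps 4 from row 1; 4 starts row 2. P = [[1, 2], [4]].
Insert 6: appended to row 1. P = [[1, 2, 6], [4]].
Insert 3: 3 bumps 6 from row 1; 6 appends to row 2. P = [[1, 2, 3], [4, 6]].
Insert 5: appended to row 1. P = [[1, 2, 3, 5], [4, 6]].

So P = [[1, 2, 3, 5], [4, 6]], Q = [[1, 2, 4, 6], [3, 5]].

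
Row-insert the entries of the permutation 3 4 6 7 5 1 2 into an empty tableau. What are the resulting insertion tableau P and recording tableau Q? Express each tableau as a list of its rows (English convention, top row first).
P = [[1, 2, 5, 7], [3, 4], [6]], Q = [[1, 2, 3, 4], [5, 7], [6]]

Insert each entry of the permutation into P by Schensted row insertion, recording in Q the position of each new cell.

Insert 3: appended to row 1. P = [[3]].
Insert 4: appended to row 1. P = [[3, 4]].
Insert 6: appended to row 1. P = [[3, 4, 6]].
Insert 7: appended to row 1. P = [[3, 4, 6, 7]].
Insert 5: 5 bumps 6 from row 1; 6 starts row 2. P = [[3, 4, 5, 7], [6]].
Insert 1: 1 bumps 3 from row 1; 3 bumps 6 from row 2; 6 starts row 3. P = [[1, 4, 5, 7], [3], [6]].
Insert 2: 2 bumps 4 from row 1; 4 appends to row 2. P = [[1, 2, 5, 7], [3, 4], [6]].

So P = [[1, 2, 5, 7], [3, 4], [6]], Q = [[1, 2, 3, 4], [5, 7], [6]].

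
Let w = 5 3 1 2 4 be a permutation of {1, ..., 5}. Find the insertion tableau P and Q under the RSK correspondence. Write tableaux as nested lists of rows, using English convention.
Insert each entry of the permutation into P by Schensted row insertion, recording in Q the position of each new cell.

Insert 5: appended to row 1. P = [[5]], Q = [[1]].
Insert 3: 3 bumps 5 from row 1; 5 starts row 2. P = [[3], [5]], Q = [[1], [2]].
Insert 1: 1 bumps 3 from row 1; 3 bumps 5 from row 2; 5 starts row 3. P = [[1], [3], [5]], Q = [[1], [2], [3]].
Insert 2: appended to row 1. P = [[1, 2], [3], [5]], Q = [[1, 4], [2], [3]].
Insert 4: appended to row 1. P = [[1, 2, 4], [3], [5]], Q = [[1, 4, 5], [2], [3]].

So P = [[1, 2, 4], [3], [5]], Q = [[1, 4, 5], [2], [3]].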